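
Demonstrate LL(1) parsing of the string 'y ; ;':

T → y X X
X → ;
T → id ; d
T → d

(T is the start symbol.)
LL(1) parsing maintains a stack (initially the start symbol over $) and the input. At each step: if the stack top is a terminal, match it against the current input token; if it is a non-terminal N, replace it with the RHS of M[N, lookahead] (the unique production whose predict set contains the lookahead).

Stack is shown with the top on the left.

Stack    Input    Action
------------------------
T $      y ; ; $  output T → y X X
y X X $  y ; ; $  match 'y'
X X $    ; ; $    output X → ;
; X $    ; ; $    match ';'
X $      ; $      output X → ;
; $      ; $      match ';'
$        $        accept

The string is accepted.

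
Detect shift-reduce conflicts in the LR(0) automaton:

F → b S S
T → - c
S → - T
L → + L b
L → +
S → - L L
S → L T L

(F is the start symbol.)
Yes — I3: [L → + .] vs [L → . +]

A shift-reduce conflict occurs when an LR(0) state has both:
  - a complete (reduce) item [A → α .] (dot at the end), and
  - a shift item [B → β . c γ] (dot before a terminal).

Augment with F' → F and build the canonical LR(0) collection (I0 = CLOSURE({[F' → . F]}), then GOTO on every symbol after a dot until no new states appear). It has 17 states:
  I0: { [F → . b S S], [F' → . F] }  — shift
  I1: { [F' → F .] }  — accept
  I2: { [F → b . S S], [L → . + L b], [L → . +], [S → . - L L], [S → . - T], [S → . L T L] }  — shift
  I3: { [L → + . L b], [L → + .], [L → . + L b], [L → . +] }  — shift, reduce
  I4: { [L → . + L b], [L → . +], [S → - . L L], [S → - . T], [T → . - c] }  — shift
  I5: { [S → L . T L], [T → . - c] }  — shift
  I6: { [F → b S . S], [L → . + L b], [L → . +], [S → . - L L], [S → . - T], [S → . L T L] }  — shift
  I7: { [F → b S S .] }  — reduce
  I8: { [T → - . c] }  — shift
  I9: { [L → . + L b], [L → . +], [S → L T . L] }  — shift
  I10: { [S → L T L .] }  — reduce
  I11: { [T → - c .] }  — reduce
  I12: { [L → . + L b], [L → . +], [S → - L . L] }  — shift
  I13: { [S → - T .] }  — reduce
  I14: { [S → - L L .] }  — reduce
  I15: { [L → + L . b] }  — shift
  I16: { [L → + L b .] }  — reduce

I3 contains reduce item [L → + .] and shift items [L → . +], [L → . + L b] — shift-reduce conflict.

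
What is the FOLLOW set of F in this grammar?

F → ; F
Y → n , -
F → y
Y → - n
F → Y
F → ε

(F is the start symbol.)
{ $ }

F is the start symbol, so $ ∈ FOLLOW(F).
In F → ; F: F is at the end; this adds FOLLOW(F) to itself — nothing new

Taking the union: FOLLOW(F) = { $ }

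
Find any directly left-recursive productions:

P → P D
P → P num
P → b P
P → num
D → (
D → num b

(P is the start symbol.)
Yes, P is left-recursive

P → P D: LEFT RECURSIVE (starts with P)
P → P num: LEFT RECURSIVE (starts with P)
P → b P: starts with b
P → num: starts with num
D → (: starts with '('
D → num b: starts with num

The grammar has direct left recursion on: P.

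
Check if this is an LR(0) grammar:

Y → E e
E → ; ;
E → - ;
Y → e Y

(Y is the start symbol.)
A grammar is LR(0) if no state in the canonical LR(0) collection has:
  - both a shift item (dot before a terminal) and a complete item (shift-reduce conflict), or
  - two or more complete items (reduce-reduce conflict; the accept item [Y' → Y .] counts as a complete item here).

Augment with Y' → Y and build the canonical LR(0) collection (I0 = CLOSURE({[Y' → . Y]}), then GOTO on every symbol after a dot until no new states appear). It has 10 states:
  I0: { [E → . - ;], [E → . ; ;], [Y → . E e], [Y → . e Y], [Y' → . Y] }  — shift
  I1: { [E → - . ;] }  — shift
  I2: { [E → ; . ;] }  — shift
  I3: { [Y → E . e] }  — shift
  I4: { [Y' → Y .] }  — accept
  I5: { [E → . - ;], [E → . ; ;], [Y → . E e], [Y → . e Y], [Y → e . Y] }  — shift
  I6: { [Y → e Y .] }  — reduce
  I7: { [Y → E e .] }  — reduce
  I8: { [E → ; ; .] }  — reduce
  I9: { [E → - ; .] }  — reduce

Every state is either a pure shift/goto state or contains exactly one complete item and nothing to shift — no conflicts. The grammar is LR(0).

Answer: Yes, the grammar is LR(0)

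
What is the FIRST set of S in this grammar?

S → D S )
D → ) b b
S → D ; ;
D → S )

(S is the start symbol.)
FIRST sets of the other non-terminals involved (by the same procedure, iterated to a fixed point):
  FIRST(D) = { ')' }

From S → D S ):
  - D is a non-terminal: add FIRST(D) \ {ε} = { ')' }
    D is not nullable, so stop
From S → D ; ;:
  - D is a non-terminal: add FIRST(D) \ {ε} = { ')' }
    D is not nullable, so stop

Collecting: FIRST(S) = { ')' }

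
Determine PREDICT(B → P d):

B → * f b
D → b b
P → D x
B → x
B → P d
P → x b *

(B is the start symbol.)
{ 'b', 'x' }

PREDICT(B → P d) = (FIRST(RHS) \ {ε}) ∪ (FOLLOW(B) if ε ∈ FIRST(RHS), i.e. RHS ⇒* ε)
FIRST(P) = { 'b', 'x' }
FIRST(P d) = { 'b', 'x' }
ε ∉ FIRST(P d), so FOLLOW(B) is not added.
PREDICT(B → P d) = { 'b', 'x' }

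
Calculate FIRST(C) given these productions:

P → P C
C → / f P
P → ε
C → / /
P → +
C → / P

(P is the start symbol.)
{ '/' }

To compute FIRST(C), examine every production with C on the left-hand side, reading each right-hand side left to right until a non-nullable symbol is reached.

From C → / f P:
  - '/' is a terminal: add '/' and stop
From C → / /:
  - '/' is a terminal: add '/' and stop
From C → / P:
  - '/' is a terminal: add '/' and stop

Collecting: FIRST(C) = { '/' }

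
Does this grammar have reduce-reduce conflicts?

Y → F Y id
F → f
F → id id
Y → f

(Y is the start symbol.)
A reduce-reduce conflict occurs when an LR(0) state has two complete items [A → α .] and [B → β .] — both call for a reduction, and with no lookahead the parser cannot choose between them.

Augment with Y' → Y and build the canonical LR(0) collection (I0 = CLOSURE({[Y' → . Y]}), then GOTO on every symbol after a dot until no new states appear). It has 8 states:
  I0: { [F → . f], [F → . id id], [Y → . F Y id], [Y → . f], [Y' → . Y] }  — shift
  I1: { [F → . f], [F → . id id], [Y → . F Y id], [Y → . f], [Y → F . Y id] }  — shift
  I2: { [Y' → Y .] }  — accept
  I3: { [F → f .], [Y → f .] }  — 2 reduces
  I4: { [F → id . id] }  — shift
  I5: { [F → id id .] }  — reduce
  I6: { [Y → F Y . id] }  — shift
  I7: { [Y → F Y id .] }  — reduce

I3 contains complete items [F → f .], [Y → f .] — reduce-reduce conflict.

Answer: Yes — I3: [F → f .] vs [Y → f .]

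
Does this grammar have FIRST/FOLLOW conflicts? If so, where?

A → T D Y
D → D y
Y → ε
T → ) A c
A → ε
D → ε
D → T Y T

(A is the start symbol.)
Yes. D → D y with FOLLOW(D) on { 'y' }

A FIRST/FOLLOW conflict occurs when a non-terminal N has a nullable alternative N → β (β ⇒* ε) and another alternative N → α with FIRST(α) ∩ FOLLOW(N) ≠ ∅: on such a lookahead the parser cannot decide between expanding α and letting N vanish via β.

Nullable non-terminals: A, D, Y.
FIRST sets used below: FIRST(T) = { ')' }, FIRST(D) = { ')', 'y', ε }

A: nullable alternative(s) A → ε; FOLLOW(A) = { $, 'c' }
  A → T D Y: FIRST \ {ε} = { ')' } — disjoint from FOLLOW(A)
  A → ε: FIRST \ {ε} = { } — this is the only nullable alternative, skip

D: nullable alternative(s) D → ε; FOLLOW(D) = { $, 'c', 'y' }
  D → D y: FIRST \ {ε} = { ')', 'y' } — overlaps FOLLOW(D) on { 'y' }: CONFLICT
  D → ε: FIRST \ {ε} = { } — this is the only nullable alternative, skip
  D → T Y T: FIRST \ {ε} = { ')' } — disjoint from FOLLOW(D)
Y has a nullable alternative but only one production, so nothing to check.

T has no nullable alternative, so no FIRST/FOLLOW check is needed there.

So the grammar has 1 FIRST/FOLLOW conflict (marked CONFLICT above).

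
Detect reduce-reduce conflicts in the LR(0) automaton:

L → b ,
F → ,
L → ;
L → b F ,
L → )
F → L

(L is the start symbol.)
Yes — I5: [F → , .] vs [L → b , .]

A reduce-reduce conflict occurs when an LR(0) state has two complete items [A → α .] and [B → β .] — both call for a reduction, and with no lookahead the parser cannot choose between them.

Augment with L' → L and build the canonical LR(0) collection (I0 = CLOSURE({[L' → . L]}), then GOTO on every symbol after a dot until no new states appear). It has 9 states:
  I0: { [L → . )], [L → . ;], [L → . b ,], [L → . b F ,], [L' → . L] }  — shift
  I1: { [L → ) .] }  — reduce
  I2: { [L → ; .] }  — reduce
  I3: { [L' → L .] }  — accept
  I4: { [F → . ,], [F → . L], [L → . )], [L → . ;], [L → . b ,], [L → . b F ,], [L → b . ,], [L → b . F ,] }  — shift
  I5: { [F → , .], [L → b , .] }  — 2 reduces
  I6: { [L → b F . ,] }  — shift
  I7: { [F → L .] }  — reduce
  I8: { [L → b F , .] }  — reduce

I5 contains complete items [F → , .], [L → b , .] — reduce-reduce conflict.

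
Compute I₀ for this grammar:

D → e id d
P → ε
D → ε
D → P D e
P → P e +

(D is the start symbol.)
First, augment the grammar with D' → D
I₀ = CLOSURE({ [D' → . D] }):
  [D' → . D] has the dot before D: add [D → . e id d], [D → .], [D → . P D e]
  [D → . P D e] has the dot before P: add [P → .], [P → . P e +]
No further items can be added.

I₀ = { [D → . P D e], [D → . e id d], [D → .], [D' → . D], [P → . P e +], [P → .] }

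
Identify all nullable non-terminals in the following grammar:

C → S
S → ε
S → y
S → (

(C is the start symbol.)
A non-terminal is nullable if it can derive ε (the empty string): either it has an ε-production, or it has a production whose right-hand side consists entirely of nullable non-terminals.

ε-productions: S → ε
So S is immediately nullable.
C → S: every symbol on the right is nullable, so C is nullable too.
Every non-terminal is now nullable.
Nullable = { 'C', 'S' }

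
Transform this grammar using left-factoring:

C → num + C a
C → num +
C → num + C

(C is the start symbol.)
Left-factoring transforms A → αβ₁ | αβ₂ into A → αA' and A' → β₁ | β₂
(α is the longest common prefix among the alternatives). Repeat until
no nonterminal has two alternatives with a common prefix.

Round 1: C has alternatives sharing prefix 'num +'. Introduce C': C → num + C'
  Add: C' → C a
  Add: C' → ε
  Add: C' → C

Round 2: C' has alternatives sharing prefix 'C'. Introduce C'': C' → C C''
  Add: C'' → a
  Add: C'' → ε

No remaining common prefixes — done.

Resulting grammar:
C → num + C'
C' → C C''
C'' → a
C'' → ε
C' → ε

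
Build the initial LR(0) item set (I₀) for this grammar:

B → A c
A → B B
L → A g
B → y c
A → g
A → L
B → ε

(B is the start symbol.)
First, augment the grammar with B' → B
I₀ = CLOSURE({ [B' → . B] }):
  [B' → . B] has the dot before B: add [B → . A c], [B → . y c], [B → .]
  [B → . A c] has the dot before A: add [A → . B B], [A → . g], [A → . L]
  [A → . L] has the dot before L: add [L → . A g]
No further items can be added.

I₀ = { [A → . B B], [A → . L], [A → . g], [B → . A c], [B → . y c], [B → .], [B' → . B], [L → . A g] }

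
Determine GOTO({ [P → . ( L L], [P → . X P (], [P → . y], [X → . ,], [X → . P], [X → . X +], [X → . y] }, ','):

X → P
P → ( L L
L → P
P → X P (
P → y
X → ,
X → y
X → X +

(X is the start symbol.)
{ [X → , .] }

GOTO(I, ',') = CLOSURE({ [A → αX.β] : [A → α.Xβ] ∈ I, X = ',' })

Items with dot before ',', with the dot advanced:
  [X → . ,] → [X → , .]
Closure adds nothing (no advanced item has the dot before a non-terminal).

GOTO = { [X → , .] }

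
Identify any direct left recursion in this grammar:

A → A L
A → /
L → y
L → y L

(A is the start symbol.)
Direct left recursion occurs when N → N α for some non-terminal N (the right-hand side begins with the left-hand side itself).

A → A L: LEFT RECURSIVE (starts with A)
A → /: starts with '/'
L → y: starts with y
L → y L: starts with y

The grammar has direct left recursion on: A.

Answer: Yes, A is left-recursive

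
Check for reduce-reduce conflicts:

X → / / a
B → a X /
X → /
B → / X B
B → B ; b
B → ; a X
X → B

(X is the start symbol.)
No reduce-reduce conflicts

A reduce-reduce conflict occurs when an LR(0) state has two complete items [A → α .] and [B → β .] — both call for a reduction, and with no lookahead the parser cannot choose between them.

Augment with X' → X and build the canonical LR(0) collection (I0 = CLOSURE({[X' → . X]}), then GOTO on every symbol after a dot until no new states appear). It has 17 states:
  I0: { [B → . / X B], [B → . ; a X], [B → . B ; b], [B → . a X /], [X → . / / a], [X → . /], [X → . B], [X' → . X] }  — shift
  I1: { [B → . / X B], [B → . ; a X], [B → . B ; b], [B → . a X /], [B → / . X B], [X → . / / a], [X → . /], [X → . B], [X → / . / a], [X → / .] }  — shift, reduce
  I2: { [B → ; . a X] }  — shift
  I3: { [B → B . ; b], [X → B .] }  — shift, reduce
  I4: { [X' → X .] }  — accept
  I5: { [B → . / X B], [B → . ; a X], [B → . B ; b], [B → . a X /], [B → a . X /], [X → . / / a], [X → . /], [X → . B] }  — shift
  I6: { [B → a X . /] }  — shift
  I7: { [B → a X / .] }  — reduce
  I8: { [B → B ; . b] }  — shift
  I9: { [B → B ; b .] }  — reduce
  I10: { [B → . / X B], [B → . ; a X], [B → . B ; b], [B → . a X /], [B → ; a . X], [X → . / / a], [X → . /], [X → . B] }  — shift
  I11: { [B → ; a X .] }  — reduce
  I12: { [B → . / X B], [B → . ; a X], [B → . B ; b], [B → . a X /], [B → / . X B], [X → . / / a], [X → . /], [X → . B], [X → / . / a], [X → / .], [X → / / . a] }  — shift, reduce
  I13: { [B → . / X B], [B → . ; a X], [B → . B ; b], [B → . a X /], [B → / X . B] }  — shift
  I14: { [B → . / X B], [B → . ; a X], [B → . B ; b], [B → . a X /], [B → / . X B], [X → . / / a], [X → . /], [X → . B] }  — shift
  I15: { [B → / X B .], [B → B . ; b] }  — shift, reduce
  I16: { [B → . / X B], [B → . ; a X], [B → . B ; b], [B → . a X /], [B → a . X /], [X → . / / a], [X → . /], [X → . B], [X → / / a .] }  — shift, reduce

No state contains more than one complete item.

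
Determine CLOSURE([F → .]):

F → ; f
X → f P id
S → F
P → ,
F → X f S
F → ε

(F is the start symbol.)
To compute CLOSURE, for each item [A → α.Bβ] where B is a non-terminal, add [B → .γ] for all productions B → γ; repeat for the newly added items until nothing changes.

Start with: [F → .]
The dot is at the end, so nothing is added.

CLOSURE = { [F → .] }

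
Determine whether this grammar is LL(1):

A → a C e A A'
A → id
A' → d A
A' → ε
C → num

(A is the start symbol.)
No. Predict set conflict for A': { 'd' }

A grammar is LL(1) if for each non-terminal N with multiple productions, the predict sets of those productions are pairwise disjoint, where PREDICT(N → α) = (FIRST(α) \ {ε}) ∪ (FOLLOW(N) if α ⇒* ε).

Relevant sets:
  FOLLOW(A') = { $, 'd' }

For A:
  PREDICT(A → a C e A A') = { 'a' }
  PREDICT(A → id) = { 'id' }
For A':
  PREDICT(A' → d A) = { 'd' }
  PREDICT(A' → ε) = { $, 'd' }
C has a single production, so nothing to check there.

Conflict found: Predict set conflict for A': { 'd' }
The grammar is NOT LL(1).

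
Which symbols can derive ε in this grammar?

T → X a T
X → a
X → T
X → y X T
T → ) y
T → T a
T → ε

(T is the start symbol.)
{ 'T', 'X' }

ε-productions: T → ε
So T is immediately nullable.
X → T: every symbol on the right is nullable, so X is nullable too.
Every non-terminal is now nullable.
Nullable = { 'T', 'X' }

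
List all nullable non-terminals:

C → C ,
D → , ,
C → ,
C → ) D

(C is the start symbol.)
None

A non-terminal is nullable if it can derive ε (the empty string): either it has an ε-production, or it has a production whose right-hand side consists entirely of nullable non-terminals.

There are no ε-productions, so no non-terminal can derive ε.
No non-terminals are nullable.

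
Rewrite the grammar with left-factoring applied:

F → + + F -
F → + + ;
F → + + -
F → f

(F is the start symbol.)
Left-factoring transforms A → αβ₁ | αβ₂ into A → αA' and A' → β₁ | β₂
(α is the longest common prefix among the alternatives). Repeat until
no nonterminal has two alternatives with a common prefix.

Round 1: F has alternatives sharing prefix '+ +'. Introduce F': F → + + F'
  Add: F' → F -
  Add: F' → ;
  Add: F' → -

No remaining common prefixes — done.

Resulting grammar:
F → + + F'
F' → F -
F' → ;
F' → -
F → f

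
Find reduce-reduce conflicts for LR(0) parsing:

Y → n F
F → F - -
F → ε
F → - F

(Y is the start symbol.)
No reduce-reduce conflicts

Augment with Y' → Y and build the canonical LR(0) collection (I0 = CLOSURE({[Y' → . Y]}), then GOTO on every symbol after a dot until no new states appear). It has 8 states:
  I0: { [Y → . n F], [Y' → . Y] }  — shift
  I1: { [Y' → Y .] }  — accept
  I2: { [F → . - F], [F → . F - -], [F → .], [Y → n . F] }  — shift, reduce
  I3: { [F → - . F], [F → . - F], [F → . F - -], [F → .] }  — shift, reduce
  I4: { [F → F . - -], [Y → n F .] }  — shift, reduce
  I5: { [F → F - . -] }  — shift
  I6: { [F → F - - .] }  — reduce
  I7: { [F → - F .], [F → F . - -] }  — shift, reduce

No state contains more than one complete item.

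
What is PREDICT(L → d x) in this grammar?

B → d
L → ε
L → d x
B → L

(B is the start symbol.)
PREDICT(L → d x) = (FIRST(RHS) \ {ε}) ∪ (FOLLOW(L) if ε ∈ FIRST(RHS), i.e. RHS ⇒* ε)
FIRST(d x) = { 'd' }
ε ∉ FIRST(d x), so FOLLOW(L) is not added.
PREDICT(L → d x) = { 'd' }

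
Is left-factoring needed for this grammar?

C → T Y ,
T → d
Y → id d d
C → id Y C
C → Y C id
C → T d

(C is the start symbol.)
Yes, C has productions with common prefix 'T'

Left-factoring is needed when two productions for the same non-terminal
share a common prefix on the right-hand side.

Productions for C:
  C → T Y ,
  C → id Y C
  C → Y C id
  C → T d

Found common prefix 'T' in productions for C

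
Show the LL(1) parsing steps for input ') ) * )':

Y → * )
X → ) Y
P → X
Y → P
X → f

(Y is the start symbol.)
Stack is shown with the top on the left.

Stack  Input      Action
------------------------
Y $    ) ) * ) $  output Y → P
P $    ) ) * ) $  output P → X
X $    ) ) * ) $  output X → ) Y
) Y $  ) ) * ) $  match ')'
Y $    ) * ) $    output Y → P
P $    ) * ) $    output P → X
X $    ) * ) $    output X → ) Y
) Y $  ) * ) $    match ')'
Y $    * ) $      output Y → * )
* ) $  * ) $      match '*'
) $    ) $        match ')'
$      $          accept

The string is accepted.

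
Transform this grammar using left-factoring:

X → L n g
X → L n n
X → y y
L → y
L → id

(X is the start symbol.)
X → L n X'
X' → g
X' → n
X → y y
L → y
L → id

Left-factoring transforms A → αβ₁ | αβ₂ into A → αA' and A' → β₁ | β₂
(α is the longest common prefix among the alternatives). Repeat until
no nonterminal has two alternatives with a common prefix.

Round 1: X has alternatives sharing prefix 'L n'. Introduce X': X → L n X'
  Add: X' → g
  Add: X' → n

No remaining common prefixes — done.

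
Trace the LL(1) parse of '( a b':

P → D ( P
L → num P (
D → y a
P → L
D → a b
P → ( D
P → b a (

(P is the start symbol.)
LL(1) parsing maintains a stack (initially the start symbol over $) and the input. At each step: if the stack top is a terminal, match it against the current input token; if it is a non-terminal N, replace it with the RHS of M[N, lookahead] (the unique production whose predict set contains the lookahead).

Stack is shown with the top on the left.

Stack  Input    Action
----------------------
P $    ( a b $  output P → ( D
( D $  ( a b $  match '('
D $    a b $    output D → a b
a b $  a b $    match 'a'
b $    b $      match 'b'
$      $        accept

The string is accepted.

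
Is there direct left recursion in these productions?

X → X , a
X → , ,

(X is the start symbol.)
X → X , a: LEFT RECURSIVE (starts with X)
X → , ,: starts with ','

The grammar has direct left recursion on: X.

Answer: Yes, X is left-recursive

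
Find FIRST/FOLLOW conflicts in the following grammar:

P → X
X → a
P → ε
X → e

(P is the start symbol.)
A FIRST/FOLLOW conflict occurs when a non-terminal N has a nullable alternative N → β (β ⇒* ε) and another alternative N → α with FIRST(α) ∩ FOLLOW(N) ≠ ∅: on such a lookahead the parser cannot decide between expanding α and letting N vanish via β.

Nullable non-terminals: P.
FIRST sets used below: FIRST(X) = { 'a', 'e' }

P: nullable alternative(s) P → ε; FOLLOW(P) = { $ }
  P → X: FIRST \ {ε} = { 'a', 'e' } — disjoint from FOLLOW(P)
  P → ε: FIRST \ {ε} = { } — this is the only nullable alternative, skip

X has no nullable alternative, so no FIRST/FOLLOW check is needed there.

No FIRST/FOLLOW conflicts found.

Answer: No FIRST/FOLLOW conflicts.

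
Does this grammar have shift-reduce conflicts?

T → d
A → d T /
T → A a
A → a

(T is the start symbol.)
Augment with T' → T and build the canonical LR(0) collection (I0 = CLOSURE({[T' → . T]}), then GOTO on every symbol after a dot until no new states appear). It has 8 states:
  I0: { [A → . a], [A → . d T /], [T → . A a], [T → . d], [T' → . T] }  — shift
  I1: { [T → A . a] }  — shift
  I2: { [T' → T .] }  — accept
  I3: { [A → a .] }  — reduce
  I4: { [A → . a], [A → . d T /], [A → d . T /], [T → . A a], [T → . d], [T → d .] }  — shift, reduce
  I5: { [A → d T . /] }  — shift
  I6: { [A → d T / .] }  — reduce
  I7: { [T → A a .] }  — reduce

I4 contains reduce item [T → d .] and shift items [A → . a], [A → . d T /], [T → . d] — shift-reduce conflict.

Answer: Yes — I4: [T → d .] vs [A → . a]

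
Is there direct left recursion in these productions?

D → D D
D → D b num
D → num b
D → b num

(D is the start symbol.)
Direct left recursion occurs when N → N α for some non-terminal N (the right-hand side begins with the left-hand side itself).

D → D D: LEFT RECURSIVE (starts with D)
D → D b num: LEFT RECURSIVE (starts with D)
D → num b: starts with num
D → b num: starts with b

The grammar has direct left recursion on: D.

Answer: Yes, D is left-recursive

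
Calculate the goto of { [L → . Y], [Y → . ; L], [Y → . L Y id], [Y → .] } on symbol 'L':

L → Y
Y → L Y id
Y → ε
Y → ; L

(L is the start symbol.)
GOTO(I, 'L') = CLOSURE({ [A → αX.β] : [A → α.Xβ] ∈ I, X = 'L' })

Items with dot before 'L', with the dot advanced:
  [Y → . L Y id] → [Y → L . Y id]
Closure of the advanced items:
  [Y → L . Y id] has the dot before Y: add [Y → . L Y id], [Y → .], [Y → . ; L]
  [Y → . L Y id] has the dot before L: add [L → . Y]

GOTO = { [L → . Y], [Y → . ; L], [Y → . L Y id], [Y → .], [Y → L . Y id] }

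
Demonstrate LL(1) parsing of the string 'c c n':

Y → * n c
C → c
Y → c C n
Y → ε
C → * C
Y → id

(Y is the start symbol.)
LL(1) parsing maintains a stack (initially the start symbol over $) and the input. At each step: if the stack top is a terminal, match it against the current input token; if it is a non-terminal N, replace it with the RHS of M[N, lookahead] (the unique production whose predict set contains the lookahead).

Stack is shown with the top on the left.

Stack    Input    Action
------------------------
Y $      c c n $  output Y → c C n
c C n $  c c n $  match 'c'
C n $    c n $    output C → c
c n $    c n $    match 'c'
n $      n $      match 'n'
$        $        accept

The string is accepted.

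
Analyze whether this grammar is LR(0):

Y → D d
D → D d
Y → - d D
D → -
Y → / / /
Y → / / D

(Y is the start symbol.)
Augment with Y' → Y and build the canonical LR(0) collection (I0 = CLOSURE({[Y' → . Y]}), then GOTO on every symbol after a dot until no new states appear). It has 13 states:
  I0: { [D → . -], [D → . D d], [Y → . - d D], [Y → . / / /], [Y → . / / D], [Y → . D d], [Y' → . Y] }  — shift
  I1: { [D → - .], [Y → - . d D] }  — shift, reduce
  I2: { [Y → / . / /], [Y → / . / D] }  — shift
  I3: { [D → D . d], [Y → D . d] }  — shift
  I4: { [Y' → Y .] }  — accept
  I5: { [D → D d .], [Y → D d .] }  — 2 reduces
  I6: { [D → . -], [D → . D d], [Y → / / . /], [Y → / / . D] }  — shift
  I7: { [D → - .] }  — reduce
  I8: { [Y → / / / .] }  — reduce
  I9: { [D → D . d], [Y → / / D .] }  — shift, reduce
  I10: { [D → D d .] }  — reduce
  I11: { [D → . -], [D → . D d], [Y → - d . D] }  — shift
  I12: { [D → D . d], [Y → - d D .] }  — shift, reduce

Conflict in state I1:
  Shift-reduce conflict between [D → - .] and [Y → - . d D]
So the grammar is NOT LR(0).

Answer: No. Shift-reduce conflict between [D → - .] and [Y → - . d D]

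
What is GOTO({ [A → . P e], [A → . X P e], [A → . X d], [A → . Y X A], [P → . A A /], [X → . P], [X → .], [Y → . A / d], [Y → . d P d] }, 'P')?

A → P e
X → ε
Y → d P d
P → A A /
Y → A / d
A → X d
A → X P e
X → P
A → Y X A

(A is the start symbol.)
GOTO(I, 'P') = CLOSURE({ [A → αX.β] : [A → α.Xβ] ∈ I, X = 'P' })

Items with dot before 'P', with the dot advanced:
  [A → . P e] → [A → P . e]
  [X → . P] → [X → P .]
Closure adds nothing (no advanced item has the dot before a non-terminal).

GOTO = { [A → P . e], [X → P .] }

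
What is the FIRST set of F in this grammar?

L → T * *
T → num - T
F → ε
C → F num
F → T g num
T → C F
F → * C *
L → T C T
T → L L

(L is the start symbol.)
To compute FIRST(F), examine every production with F on the left-hand side, reading each right-hand side left to right until a non-nullable symbol is reached.

FIRST sets of the other non-terminals involved (by the same procedure, iterated to a fixed point):
  FIRST(T) = { '*', 'num' }

From F → ε:
  - ε-production, so ε ∈ FIRST(F)
From F → T g num:
  - T is a non-terminal: add FIRST(T) \ {ε} = { '*', 'num' }
    T is not nullable, so stop
From F → * C *:
  - '*' is a terminal: add '*' and stop

Collecting: FIRST(F) = { '*', 'num', ε }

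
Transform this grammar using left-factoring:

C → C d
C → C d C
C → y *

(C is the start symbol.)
Left-factoring transforms A → αβ₁ | αβ₂ into A → αA' and A' → β₁ | β₂
(α is the longest common prefix among the alternatives). Repeat until
no nonterminal has two alternatives with a common prefix.

Round 1: C has alternatives sharing prefix 'C d'. Introduce C': C → C d C'
  Add: C' → ε
  Add: C' → C

No remaining common prefixes — done.

Resulting grammar:
C → C d C'
C' → ε
C' → C
C → y *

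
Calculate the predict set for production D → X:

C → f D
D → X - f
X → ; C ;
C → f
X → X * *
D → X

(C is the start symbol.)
PREDICT(D → X) = (FIRST(RHS) \ {ε}) ∪ (FOLLOW(D) if ε ∈ FIRST(RHS), i.e. RHS ⇒* ε)
FIRST(X) = { ';' }
FIRST(X) = { ';' }
ε ∉ FIRST(X), so FOLLOW(D) is not added.
PREDICT(D → X) = { ';' }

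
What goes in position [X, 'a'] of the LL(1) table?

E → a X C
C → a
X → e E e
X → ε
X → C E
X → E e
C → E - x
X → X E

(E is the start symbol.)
X → ε, X → C E, X → E e, X → X E

To find M[X, 'a'], we find productions for X where 'a' is in the predict set (PREDICT(N → α) = (FIRST(α) \ {ε}) ∪ (FOLLOW(N) if α ⇒* ε)).

Relevant sets:
  FIRST(C) = { 'a' }
  FIRST(E) = { 'a' }
  FIRST(X) = { 'a', 'e', ε }
  FOLLOW(X) = { 'a' }

X → e E e: PREDICT = { 'e' }
X → ε: PREDICT = { 'a' }
  'a' is in predict set, so this production goes in M[X, 'a']
X → C E: PREDICT = { 'a' }
  'a' is in predict set, so this production goes in M[X, 'a']
X → E e: PREDICT = { 'a' }
  'a' is in predict set, so this production goes in M[X, 'a']
X → X E: PREDICT = { 'a', 'e' }
  'a' is in predict set, so this production goes in M[X, 'a']

M[X, 'a'] = X → ε, X → C E, X → E e, X → X E  (a multiply-defined cell — the grammar is not LL(1))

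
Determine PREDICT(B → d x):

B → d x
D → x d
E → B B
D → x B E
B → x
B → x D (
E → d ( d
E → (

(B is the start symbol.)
{ 'd' }

PREDICT(B → d x) = (FIRST(RHS) \ {ε}) ∪ (FOLLOW(B) if ε ∈ FIRST(RHS), i.e. RHS ⇒* ε)
FIRST(d x) = { 'd' }
ε ∉ FIRST(d x), so FOLLOW(B) is not added.
PREDICT(B → d x) = { 'd' }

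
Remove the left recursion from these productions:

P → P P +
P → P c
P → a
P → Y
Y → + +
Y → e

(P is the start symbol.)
P → a P'
P → Y P'
P' → P + P'
P' → c P'
P' → ε
Y → + +
Y → e

P is directly left-recursive. The standard transformation for
  A → A α₁ | ... | A α_m | β₁ | ... | β_n
is
  A  → β₁ A' | ... | β_n A'
  A' → α₁ A' | ... | α_m A' | ε

P → a becomes P → a P'
P → Y becomes P → Y P'
P → P P + becomes P' → P + P'
P → P c becomes P' → c P'
Add P' → ε

Productions for other non-terminals are unchanged:
  Y → + +
  Y → e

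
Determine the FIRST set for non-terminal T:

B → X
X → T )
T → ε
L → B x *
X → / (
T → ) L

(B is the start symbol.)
{ ')', ε }

From T → ε:
  - ε-production, so ε ∈ FIRST(T)
From T → ) L:
  - ')' is a terminal: add ')' and stop

Collecting: FIRST(T) = { ')', ε }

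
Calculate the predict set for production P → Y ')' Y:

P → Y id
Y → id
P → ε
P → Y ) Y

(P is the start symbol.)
{ 'id' }

PREDICT(P → Y ')' Y) = (FIRST(RHS) \ {ε}) ∪ (FOLLOW(P) if ε ∈ FIRST(RHS), i.e. RHS ⇒* ε)
FIRST(Y) = { 'id' }
FIRST(Y ')' Y) = { 'id' }
ε ∉ FIRST(Y ')' Y), so FOLLOW(P) is not added.
PREDICT(P → Y ')' Y) = { 'id' }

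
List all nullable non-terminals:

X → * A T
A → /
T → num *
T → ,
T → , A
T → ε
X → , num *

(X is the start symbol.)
{ 'T' }

A non-terminal is nullable if it can derive ε (the empty string): either it has an ε-production, or it has a production whose right-hand side consists entirely of nullable non-terminals.

ε-productions: T → ε
So T is immediately nullable.
No further non-terminal can be added: every production for the remaining non-terminals contains a terminal or a non-nullable non-terminal.
Nullable = { 'T' }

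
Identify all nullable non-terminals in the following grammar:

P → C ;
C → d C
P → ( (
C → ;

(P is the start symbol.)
A non-terminal is nullable if it can derive ε (the empty string): either it has an ε-production, or it has a production whose right-hand side consists entirely of nullable non-terminals.

There are no ε-productions, so no non-terminal can derive ε.
No non-terminals are nullable.

Answer: None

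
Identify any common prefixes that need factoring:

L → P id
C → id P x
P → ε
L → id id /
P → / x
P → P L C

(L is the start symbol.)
No, left-factoring is not needed

Left-factoring is needed when two productions for the same non-terminal
share a common prefix on the right-hand side.

Productions for L:
  L → P id
  L → id id /
Productions for P:
  P → ε
  P → / x
  P → P L C

No common prefixes found.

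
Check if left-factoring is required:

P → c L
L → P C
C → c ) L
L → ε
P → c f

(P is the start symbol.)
Left-factoring is needed when two productions for the same non-terminal
share a common prefix on the right-hand side.

Productions for P:
  P → c L
  P → c f
Productions for L:
  L → P C
  L → ε

Found common prefix 'c' in productions for P

Answer: Yes, P has productions with common prefix 'c'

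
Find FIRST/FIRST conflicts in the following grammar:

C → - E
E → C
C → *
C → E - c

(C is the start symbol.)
Yes. C → '-' E / C → E '-' c on { '-' }; C → '*' / C → E '-' c on { '*' }

A FIRST/FIRST conflict occurs when two productions N → α and N → β for the same non-terminal have FIRST(α) ∩ FIRST(β) ≠ ∅ (with ε ∈ FIRST of a nullable right-hand side, so two nullable alternatives also conflict).

FIRST sets of the non-terminals at (or reachable through a nullable prefix from) the front of some alternative:
  FIRST(E) = { '*', '-' }

Productions for C:
  C → - E: FIRST = { '-' }
  C → *: FIRST = { '*' }
  C → E - c: FIRST = { '*', '-' }
E has only one production, so no FIRST/FIRST conflict is possible there.

Conflict for C: C → - E and C → E - c
  Overlap: { '-' }
Conflict for C: C → * and C → E - c
  Overlap: { '*' }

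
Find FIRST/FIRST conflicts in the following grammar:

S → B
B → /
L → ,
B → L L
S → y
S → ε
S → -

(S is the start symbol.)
A FIRST/FIRST conflict occurs when two productions N → α and N → β for the same non-terminal have FIRST(α) ∩ FIRST(β) ≠ ∅ (with ε ∈ FIRST of a nullable right-hand side, so two nullable alternatives also conflict).

FIRST sets of the non-terminals at (or reachable through a nullable prefix from) the front of some alternative:
  FIRST(B) = { ',', '/' }
  FIRST(L) = { ',' }

Productions for S:
  S → B: FIRST = { ',', '/' }
  S → y: FIRST = { 'y' }
  S → ε: FIRST = { ε }
  S → -: FIRST = { '-' }
Productions for B:
  B → /: FIRST = { '/' }
  B → L L: FIRST = { ',' }
L has only one production, so no FIRST/FIRST conflict is possible there.

All alternatives of each non-terminal have pairwise disjoint FIRST sets.

Answer: No FIRST/FIRST conflicts.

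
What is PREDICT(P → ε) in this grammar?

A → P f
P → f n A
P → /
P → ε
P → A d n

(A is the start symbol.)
{ 'f' }

PREDICT(P → ε) = (FIRST(RHS) \ {ε}) ∪ (FOLLOW(P) if ε ∈ FIRST(RHS), i.e. RHS ⇒* ε)
The right-hand side is ε (FIRST(ε) = { ε }), so the predict set is FOLLOW(P) = { 'f' }
PREDICT(P → ε) = { 'f' }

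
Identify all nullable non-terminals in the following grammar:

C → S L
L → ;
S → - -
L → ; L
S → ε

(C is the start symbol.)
{ 'S' }

A non-terminal is nullable if it can derive ε (the empty string): either it has an ε-production, or it has a production whose right-hand side consists entirely of nullable non-terminals.

ε-productions: S → ε
So S is immediately nullable.
No further non-terminal can be added: every production for the remaining non-terminals contains a terminal or a non-nullable non-terminal.
Nullable = { 'S' }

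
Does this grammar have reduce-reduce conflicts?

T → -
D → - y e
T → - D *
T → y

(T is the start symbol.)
Augment with T' → T and build the canonical LR(0) collection (I0 = CLOSURE({[T' → . T]}), then GOTO on every symbol after a dot until no new states appear). It has 9 states:
  I0: { [T → . - D *], [T → . -], [T → . y], [T' → . T] }  — shift
  I1: { [D → . - y e], [T → - . D *], [T → - .] }  — shift, reduce
  I2: { [T' → T .] }  — accept
  I3: { [T → y .] }  — reduce
  I4: { [D → - . y e] }  — shift
  I5: { [T → - D . *] }  — shift
  I6: { [T → - D * .] }  — reduce
  I7: { [D → - y . e] }  — shift
  I8: { [D → - y e .] }  — reduce

No state contains more than one complete item.

Answer: No reduce-reduce conflicts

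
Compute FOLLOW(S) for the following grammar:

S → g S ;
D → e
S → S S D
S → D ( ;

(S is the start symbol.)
{ $, ';', 'e', 'g' }

To compute FOLLOW(S), find every occurrence of S on a right-hand side N → α S β: add FIRST(β) \ {ε}, and if β is empty or nullable also add FOLLOW(N). Iterate to a fixed point.

S is the start symbol, so $ ∈ FOLLOW(S).
In S → g S ;: S is followed by ';', add FIRST(';') \ {ε} = { ';' }
In S → S S D: S is followed by S D, add FIRST(S D) \ {ε} = { 'e', 'g' }
In S → S S D: S is followed by D, add FIRST(D) \ {ε} = { 'e' }

Taking the union: FOLLOW(S) = { $, ';', 'e', 'g' }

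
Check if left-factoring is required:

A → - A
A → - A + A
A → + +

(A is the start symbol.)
Left-factoring is needed when two productions for the same non-terminal
share a common prefix on the right-hand side.

Productions for A:
  A → - A
  A → - A + A
  A → + +

Found common prefix '- A' in productions for A

Answer: Yes, A has productions with common prefix '- A'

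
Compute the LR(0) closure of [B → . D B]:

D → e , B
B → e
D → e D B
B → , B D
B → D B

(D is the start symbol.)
{ [B → . D B], [D → . e , B], [D → . e D B] }

To compute CLOSURE, for each item [A → α.Bβ] where B is a non-terminal, add [B → .γ] for all productions B → γ; repeat for the newly added items until nothing changes.

Start with: [B → . D B]
  [B → . D B] has the dot before D: add [D → . e , B], [D → . e D B]
No further items can be added.

CLOSURE = { [B → . D B], [D → . e , B], [D → . e D B] }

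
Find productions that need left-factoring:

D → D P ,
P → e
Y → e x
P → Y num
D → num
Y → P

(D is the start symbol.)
Left-factoring is needed when two productions for the same non-terminal
share a common prefix on the right-hand side.

Productions for D:
  D → D P ,
  D → num
Productions for P:
  P → e
  P → Y num
Productions for Y:
  Y → e x
  Y → P

No common prefixes found.

Answer: No, left-factoring is not needed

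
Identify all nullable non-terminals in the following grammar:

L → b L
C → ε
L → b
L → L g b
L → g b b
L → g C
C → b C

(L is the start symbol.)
ε-productions: C → ε
So C is immediately nullable.
No further non-terminal can be added: every production for the remaining non-terminals contains a terminal or a non-nullable non-terminal.
Nullable = { 'C' }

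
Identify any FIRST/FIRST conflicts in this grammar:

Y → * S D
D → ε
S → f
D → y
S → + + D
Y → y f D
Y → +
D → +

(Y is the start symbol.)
A FIRST/FIRST conflict occurs when two productions N → α and N → β for the same non-terminal have FIRST(α) ∩ FIRST(β) ≠ ∅ (with ε ∈ FIRST of a nullable right-hand side, so two nullable alternatives also conflict).

Productions for Y:
  Y → * S D: FIRST = { '*' }
  Y → y f D: FIRST = { 'y' }
  Y → +: FIRST = { '+' }
Productions for D:
  D → ε: FIRST = { ε }
  D → y: FIRST = { 'y' }
  D → +: FIRST = { '+' }
Productions for S:
  S → f: FIRST = { 'f' }
  S → + + D: FIRST = { '+' }

All alternatives of each non-terminal have pairwise disjoint FIRST sets.

Answer: No FIRST/FIRST conflicts.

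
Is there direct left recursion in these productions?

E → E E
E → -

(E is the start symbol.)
Yes, E is left-recursive

Direct left recursion occurs when N → N α for some non-terminal N (the right-hand side begins with the left-hand side itself).

E → E E: LEFT RECURSIVE (starts with E)
E → -: starts with '-'

The grammar has direct left recursion on: E.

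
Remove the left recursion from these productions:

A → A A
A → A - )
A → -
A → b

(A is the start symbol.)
A → - A'
A → b A'
A' → A A'
A' → - ) A'
A' → ε

A is directly left-recursive. The standard transformation for
  A → A α₁ | ... | A α_m | β₁ | ... | β_n
is
  A  → β₁ A' | ... | β_n A'
  A' → α₁ A' | ... | α_m A' | ε

A → - becomes A → - A'
A → b becomes A → b A'
A → A A becomes A' → A A'
A → A - ) becomes A' → - ) A'
Add A' → ε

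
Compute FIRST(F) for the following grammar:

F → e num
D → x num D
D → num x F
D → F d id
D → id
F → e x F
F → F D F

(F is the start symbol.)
{ 'e' }

From F → e num:
  - e is a terminal: add 'e' and stop
From F → e x F:
  - e is a terminal: add 'e' and stop
From F → F D F:
  - F is the symbol being defined: contributes nothing new
    F is not nullable, so stop

Collecting: FIRST(F) = { 'e' }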